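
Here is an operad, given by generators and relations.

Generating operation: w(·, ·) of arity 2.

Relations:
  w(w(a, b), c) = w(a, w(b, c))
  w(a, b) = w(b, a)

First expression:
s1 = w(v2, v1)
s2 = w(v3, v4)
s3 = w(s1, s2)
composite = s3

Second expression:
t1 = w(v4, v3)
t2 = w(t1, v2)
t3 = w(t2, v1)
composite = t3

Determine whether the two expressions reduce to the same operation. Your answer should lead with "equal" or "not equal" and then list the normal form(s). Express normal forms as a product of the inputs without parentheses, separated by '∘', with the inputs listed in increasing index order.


equal: each reduces to v1 ∘ v2 ∘ v3 ∘ v4

The first expression reduces to v1 ∘ v2 ∘ v3 ∘ v4
The second expression reduces to v1 ∘ v2 ∘ v3 ∘ v4
The forms coincide; equal.


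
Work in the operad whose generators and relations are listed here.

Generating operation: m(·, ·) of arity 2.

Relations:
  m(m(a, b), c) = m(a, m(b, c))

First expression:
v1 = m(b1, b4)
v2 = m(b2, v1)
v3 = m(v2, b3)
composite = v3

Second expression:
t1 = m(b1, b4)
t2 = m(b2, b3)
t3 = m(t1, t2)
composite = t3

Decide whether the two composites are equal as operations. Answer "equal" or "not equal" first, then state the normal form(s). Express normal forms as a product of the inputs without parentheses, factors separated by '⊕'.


not equal — first b2 ⊕ b1 ⊕ b4 ⊕ b3, second b1 ⊕ b4 ⊕ b2 ⊕ b3

In normal form, the first expression is b2 ⊕ b1 ⊕ b4 ⊕ b3
In normal form, the second expression is b1 ⊕ b4 ⊕ b2 ⊕ b3
The normal forms differ: not equal.


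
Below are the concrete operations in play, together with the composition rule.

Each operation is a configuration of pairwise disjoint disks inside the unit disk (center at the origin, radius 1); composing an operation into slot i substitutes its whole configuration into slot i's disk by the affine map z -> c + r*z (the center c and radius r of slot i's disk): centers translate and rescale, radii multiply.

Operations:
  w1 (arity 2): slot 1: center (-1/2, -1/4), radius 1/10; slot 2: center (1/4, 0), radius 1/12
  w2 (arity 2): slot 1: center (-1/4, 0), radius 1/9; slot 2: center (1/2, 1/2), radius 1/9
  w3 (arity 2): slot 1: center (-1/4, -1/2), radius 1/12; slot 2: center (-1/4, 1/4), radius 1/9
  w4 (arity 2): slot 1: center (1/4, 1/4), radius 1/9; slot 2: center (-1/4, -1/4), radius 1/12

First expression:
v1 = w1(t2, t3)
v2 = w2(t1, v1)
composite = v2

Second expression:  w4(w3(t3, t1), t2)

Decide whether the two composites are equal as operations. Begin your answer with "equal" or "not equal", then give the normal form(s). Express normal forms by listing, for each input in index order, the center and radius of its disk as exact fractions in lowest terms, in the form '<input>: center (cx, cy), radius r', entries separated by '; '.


not equal; first: t1: center (-1/4, 0), radius 1/9; t2: center (4/9, 17/36), radius 1/90; t3: center (19/36, 1/2), radius 1/108; second: t1: center (2/9, 5/18), radius 1/81; t2: center (-1/4, -1/4), radius 1/12; t3: center (2/9, 7/36), radius 1/108

The first composite normalizes to t1: center (-1/4, 0), radius 1/9; t2: center (4/9, 17/36), radius 1/90; t3: center (19/36, 1/2), radius 1/108
The second composite normalizes to t1: center (2/9, 5/18), radius 1/81; t2: center (-1/4, -1/4), radius 1/12; t3: center (2/9, 7/36), radius 1/108
Different reductions; not equal.


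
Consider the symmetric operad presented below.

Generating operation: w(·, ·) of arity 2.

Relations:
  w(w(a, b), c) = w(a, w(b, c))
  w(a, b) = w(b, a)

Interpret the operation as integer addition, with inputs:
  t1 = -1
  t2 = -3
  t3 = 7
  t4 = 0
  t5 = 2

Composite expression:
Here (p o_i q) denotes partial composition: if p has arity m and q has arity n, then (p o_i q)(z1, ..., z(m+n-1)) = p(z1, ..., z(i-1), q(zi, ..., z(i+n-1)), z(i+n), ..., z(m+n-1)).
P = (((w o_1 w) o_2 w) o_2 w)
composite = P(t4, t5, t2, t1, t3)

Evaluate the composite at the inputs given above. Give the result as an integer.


5

w(t5, t2) = -1
w(w(t5, t2), t1) = -2
w(t4, w(w(t5, t2), t1)) = -2
w(w(t4, w(w(t5, t2), t1)), t3) = 5


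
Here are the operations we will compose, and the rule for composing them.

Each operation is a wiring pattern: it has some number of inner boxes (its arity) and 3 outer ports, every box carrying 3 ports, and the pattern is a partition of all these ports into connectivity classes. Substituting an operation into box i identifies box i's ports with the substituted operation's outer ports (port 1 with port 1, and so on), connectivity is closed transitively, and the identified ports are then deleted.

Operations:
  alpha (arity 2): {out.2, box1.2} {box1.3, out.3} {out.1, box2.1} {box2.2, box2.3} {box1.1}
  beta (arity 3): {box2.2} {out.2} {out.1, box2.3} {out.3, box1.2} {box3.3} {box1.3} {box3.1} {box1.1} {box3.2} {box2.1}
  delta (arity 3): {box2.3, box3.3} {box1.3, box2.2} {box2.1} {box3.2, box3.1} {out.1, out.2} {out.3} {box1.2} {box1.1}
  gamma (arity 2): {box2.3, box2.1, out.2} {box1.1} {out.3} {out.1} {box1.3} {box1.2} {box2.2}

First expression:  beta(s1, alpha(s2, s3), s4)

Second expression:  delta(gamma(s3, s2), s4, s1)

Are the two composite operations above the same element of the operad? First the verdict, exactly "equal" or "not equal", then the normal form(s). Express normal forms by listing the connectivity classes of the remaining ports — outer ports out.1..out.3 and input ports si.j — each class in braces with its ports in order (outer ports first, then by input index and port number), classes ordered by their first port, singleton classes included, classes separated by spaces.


not equal; first: {out.1, s2.3} {out.2} {out.3, s1.2} {s1.1} {s1.3} {s2.1} {s2.2} {s3.1} {s3.2, s3.3} {s4.1} {s4.2} {s4.3}; second: {out.1, out.2} {out.3} {s1.1, s1.2} {s1.3, s4.3} {s2.1, s2.3} {s2.2} {s3.1} {s3.2} {s3.3} {s4.1} {s4.2}

The first composite normalizes to {out.1, s2.3} {out.2} {out.3, s1.2} {s1.1} {s1.3} {s2.1} {s2.2} {s3.1} {s3.2, s3.3} {s4.1} {s4.2} {s4.3}
The second composite normalizes to {out.1, out.2} {out.3} {s1.1, s1.2} {s1.3, s4.3} {s2.1, s2.3} {s2.2} {s3.1} {s3.2} {s3.3} {s4.1} {s4.2}
The normal forms differ: not equal.


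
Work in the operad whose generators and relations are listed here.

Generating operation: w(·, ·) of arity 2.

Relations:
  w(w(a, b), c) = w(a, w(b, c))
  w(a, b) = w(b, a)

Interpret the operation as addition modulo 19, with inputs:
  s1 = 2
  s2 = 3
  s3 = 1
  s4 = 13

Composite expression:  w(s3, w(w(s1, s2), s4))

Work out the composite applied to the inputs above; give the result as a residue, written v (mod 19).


0 (mod 19)

w(s1, s2) = 5
w(w(s1, s2), s4) = 18
w(s3, w(w(s1, s2), s4)) = 0


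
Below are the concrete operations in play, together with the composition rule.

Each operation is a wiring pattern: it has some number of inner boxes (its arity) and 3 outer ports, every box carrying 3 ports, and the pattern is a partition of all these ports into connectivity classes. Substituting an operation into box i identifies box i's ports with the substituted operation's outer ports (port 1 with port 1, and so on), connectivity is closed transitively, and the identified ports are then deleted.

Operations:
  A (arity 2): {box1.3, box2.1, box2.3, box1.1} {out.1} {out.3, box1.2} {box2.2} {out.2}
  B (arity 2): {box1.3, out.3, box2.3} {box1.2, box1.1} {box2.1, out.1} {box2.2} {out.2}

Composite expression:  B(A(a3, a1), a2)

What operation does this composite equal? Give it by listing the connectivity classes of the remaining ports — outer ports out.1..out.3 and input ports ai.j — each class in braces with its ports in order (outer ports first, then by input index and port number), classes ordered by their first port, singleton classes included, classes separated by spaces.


Connectivity passes through glued B-boundaries; trace each wire chain.
stage A: inputs (a3, a1), connectivity {out.1} {out.2} {out.3, a3.2} {a1.1, a1.3, a3.1, a3.3} {a1.2}, out.j its boundary
stage B: inputs (a3, a1, a2), connectivity {out.1, a2.1} {out.2} {out.3, a2.3, a3.2} {a1.1, a1.3, a3.1, a3.3} {a1.2} {a2.2}, out.j its boundary

{out.1, a2.1} {out.2} {out.3, a2.3, a3.2} {a1.1, a1.3, a3.1, a3.3} {a1.2} {a2.2}


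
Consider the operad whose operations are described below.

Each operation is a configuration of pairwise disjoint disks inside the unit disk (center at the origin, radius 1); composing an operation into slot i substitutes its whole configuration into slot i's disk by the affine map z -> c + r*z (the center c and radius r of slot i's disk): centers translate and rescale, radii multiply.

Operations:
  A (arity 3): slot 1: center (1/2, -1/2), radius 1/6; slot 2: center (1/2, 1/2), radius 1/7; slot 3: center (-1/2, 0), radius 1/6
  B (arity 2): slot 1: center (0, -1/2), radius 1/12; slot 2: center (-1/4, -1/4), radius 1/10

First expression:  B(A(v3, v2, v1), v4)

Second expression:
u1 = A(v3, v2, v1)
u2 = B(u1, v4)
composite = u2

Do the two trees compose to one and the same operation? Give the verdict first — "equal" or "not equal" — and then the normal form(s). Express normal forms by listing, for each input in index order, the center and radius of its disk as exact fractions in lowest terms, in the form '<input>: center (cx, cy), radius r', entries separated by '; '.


equal; both compose to v1: center (-1/24, -1/2), radius 1/72; v2: center (1/24, -11/24), radius 1/84; v3: center (1/24, -13/24), radius 1/72; v4: center (-1/4, -1/4), radius 1/10

The first expression reduces to v1: center (-1/24, -1/2), radius 1/72; v2: center (1/24, -11/24), radius 1/84; v3: center (1/24, -13/24), radius 1/72; v4: center (-1/4, -1/4), radius 1/10
The second expression reduces to v1: center (-1/24, -1/2), radius 1/72; v2: center (1/24, -11/24), radius 1/84; v3: center (1/24, -13/24), radius 1/72; v4: center (-1/4, -1/4), radius 1/10
Same normal form: equal.


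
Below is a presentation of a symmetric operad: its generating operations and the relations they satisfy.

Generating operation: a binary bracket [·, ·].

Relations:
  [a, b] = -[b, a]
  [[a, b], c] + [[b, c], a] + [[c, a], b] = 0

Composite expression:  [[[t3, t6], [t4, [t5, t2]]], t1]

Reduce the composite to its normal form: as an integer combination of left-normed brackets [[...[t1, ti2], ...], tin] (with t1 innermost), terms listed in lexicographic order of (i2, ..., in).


In the tensor algebra, words opening t1 carry the t1-anchored form.
Composite bracket: [[[t3, t6], [t4, [t5, t2]]], t1]
Each bracket splits as ab - ba, giving 32 signed words (2^5 = 32).
Only words starting with t1 matter:
  word t1t2t5t4t3t6 has sign +1, contributing +[[[[[t1, t2], t5], t4], t3], t6]
  word t1t2t5t4t6t3 has sign -1, contributing -[[[[[t1, t2], t5], t4], t6], t3]
  word t1t3t6t2t5t4 has sign -1, contributing -[[[[[t1, t3], t6], t2], t5], t4]
  word t1t3t6t4t2t5 has sign +1, contributing +[[[[[t1, t3], t6], t4], t2], t5]
  word t1t3t6t4t5t2 has sign -1, contributing -[[[[[t1, t3], t6], t4], t5], t2]
  word t1t3t6t5t2t4 has sign +1, contributing +[[[[[t1, t3], t6], t5], t2], t4]
  word t1t4t2t5t3t6 has sign -1, contributing -[[[[[t1, t4], t2], t5], t3], t6]
  word t1t4t2t5t6t3 has sign +1, contributing +[[[[[t1, t4], t2], t5], t6], t3]
  word t1t4t5t2t3t6 has sign +1, contributing +[[[[[t1, t4], t5], t2], t3], t6]
  word t1t4t5t2t6t3 has sign -1, contributing -[[[[[t1, t4], t5], t2], t6], t3]
  word t1t5t2t4t3t6 has sign -1, contributing -[[[[[t1, t5], t2], t4], t3], t6]
  word t1t5t2t4t6t3 has sign +1, contributing +[[[[[t1, t5], t2], t4], t6], t3]
  word t1t6t3t2t5t4 has sign +1, contributing +[[[[[t1, t6], t3], t2], t5], t4]
  word t1t6t3t4t2t5 has sign -1, contributing -[[[[[t1, t6], t3], t4], t2], t5]
  word t1t6t3t4t5t2 has sign +1, contributing +[[[[[t1, t6], t3], t4], t5], t2]
  word t1t6t3t5t2t4 has sign -1, contributing -[[[[[t1, t6], t3], t5], t2], t4]

[[[[[t1, t2], t5], t4], t3], t6] - [[[[[t1, t2], t5], t4], t6], t3] - [[[[[t1, t3], t6], t2], t5], t4] + [[[[[t1, t3], t6], t4], t2], t5] - [[[[[t1, t3], t6], t4], t5], t2] + [[[[[t1, t3], t6], t5], t2], t4] - [[[[[t1, t4], t2], t5], t3], t6] + [[[[[t1, t4], t2], t5], t6], t3] + [[[[[t1, t4], t5], t2], t3], t6] - [[[[[t1, t4], t5], t2], t6], t3] - [[[[[t1, t5], t2], t4], t3], t6] + [[[[[t1, t5], t2], t4], t6], t3] + [[[[[t1, t6], t3], t2], t5], t4] - [[[[[t1, t6], t3], t4], t2], t5] + [[[[[t1, t6], t3], t4], t5], t2] - [[[[[t1, t6], t3], t5], t2], t4]


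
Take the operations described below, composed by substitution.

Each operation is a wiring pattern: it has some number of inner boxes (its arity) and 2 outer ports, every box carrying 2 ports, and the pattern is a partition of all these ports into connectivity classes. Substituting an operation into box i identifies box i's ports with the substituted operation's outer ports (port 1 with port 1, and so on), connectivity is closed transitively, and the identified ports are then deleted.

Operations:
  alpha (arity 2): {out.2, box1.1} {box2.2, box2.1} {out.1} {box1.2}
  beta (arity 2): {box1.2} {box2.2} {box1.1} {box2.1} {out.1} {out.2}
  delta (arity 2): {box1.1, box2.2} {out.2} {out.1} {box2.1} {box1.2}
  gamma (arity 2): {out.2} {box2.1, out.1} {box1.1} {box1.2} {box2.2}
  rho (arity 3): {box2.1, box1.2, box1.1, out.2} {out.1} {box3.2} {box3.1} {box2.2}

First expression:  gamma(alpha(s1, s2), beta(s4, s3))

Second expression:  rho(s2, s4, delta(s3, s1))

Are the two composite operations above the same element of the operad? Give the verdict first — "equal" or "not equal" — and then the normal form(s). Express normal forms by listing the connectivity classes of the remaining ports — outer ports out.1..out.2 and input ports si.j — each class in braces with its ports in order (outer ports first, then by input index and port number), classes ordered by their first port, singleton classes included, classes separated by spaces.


not equal; the first gives {out.1} {out.2} {s1.1} {s1.2} {s2.1, s2.2} {s3.1} {s3.2} {s4.1} {s4.2} and the second {out.1} {out.2, s2.1, s2.2, s4.1} {s1.1} {s1.2, s3.1} {s3.2} {s4.2}

The first expression reduces to {out.1} {out.2} {s1.1} {s1.2} {s2.1, s2.2} {s3.1} {s3.2} {s4.1} {s4.2}
The second expression reduces to {out.1} {out.2, s2.1, s2.2, s4.1} {s1.1} {s1.2, s3.1} {s3.2} {s4.2}
The normal forms differ: not equal.


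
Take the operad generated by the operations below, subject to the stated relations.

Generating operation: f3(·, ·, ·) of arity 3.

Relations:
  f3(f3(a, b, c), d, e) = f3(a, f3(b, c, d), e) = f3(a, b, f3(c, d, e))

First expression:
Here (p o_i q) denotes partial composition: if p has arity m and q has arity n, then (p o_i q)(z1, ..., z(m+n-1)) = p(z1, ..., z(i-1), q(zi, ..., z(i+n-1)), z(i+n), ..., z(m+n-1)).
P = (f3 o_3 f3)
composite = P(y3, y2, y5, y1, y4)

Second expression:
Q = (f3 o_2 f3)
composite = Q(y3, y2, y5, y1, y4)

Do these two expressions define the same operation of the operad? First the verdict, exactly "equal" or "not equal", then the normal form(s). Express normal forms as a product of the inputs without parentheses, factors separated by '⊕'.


equal: each reduces to y3 ⊕ y2 ⊕ y5 ⊕ y1 ⊕ y4

The first expression, normalized: y3 ⊕ y2 ⊕ y5 ⊕ y1 ⊕ y4
The second expression, normalized: y3 ⊕ y2 ⊕ y5 ⊕ y1 ⊕ y4
Same normal form: equal.


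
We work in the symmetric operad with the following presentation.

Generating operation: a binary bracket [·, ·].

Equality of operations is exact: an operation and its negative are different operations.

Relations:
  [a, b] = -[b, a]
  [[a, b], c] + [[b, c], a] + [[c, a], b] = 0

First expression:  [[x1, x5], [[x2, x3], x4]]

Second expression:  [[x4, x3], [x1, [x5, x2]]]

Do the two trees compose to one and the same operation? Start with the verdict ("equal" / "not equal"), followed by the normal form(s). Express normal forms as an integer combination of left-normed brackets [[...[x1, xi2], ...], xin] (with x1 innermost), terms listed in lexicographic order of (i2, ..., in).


In normal form, the first expression is [[[[x1, x5], x2], x3], x4] - [[[[x1, x5], x3], x2], x4] - [[[[x1, x5], x4], x2], x3] + [[[[x1, x5], x4], x3], x2]
In normal form, the second expression is -[[[[x1, x2], x5], x3], x4] + [[[[x1, x2], x5], x4], x3] + [[[[x1, x5], x2], x3], x4] - [[[[x1, x5], x2], x4], x3]
Distinct normal forms: not equal.

not equal — first [[[[x1, x5], x2], x3], x4] - [[[[x1, x5], x3], x2], x4] - [[[[x1, x5], x4], x2], x3] + [[[[x1, x5], x4], x3], x2], second -[[[[x1, x2], x5], x3], x4] + [[[[x1, x2], x5], x4], x3] + [[[[x1, x5], x2], x3], x4] - [[[[x1, x5], x2], x4], x3]


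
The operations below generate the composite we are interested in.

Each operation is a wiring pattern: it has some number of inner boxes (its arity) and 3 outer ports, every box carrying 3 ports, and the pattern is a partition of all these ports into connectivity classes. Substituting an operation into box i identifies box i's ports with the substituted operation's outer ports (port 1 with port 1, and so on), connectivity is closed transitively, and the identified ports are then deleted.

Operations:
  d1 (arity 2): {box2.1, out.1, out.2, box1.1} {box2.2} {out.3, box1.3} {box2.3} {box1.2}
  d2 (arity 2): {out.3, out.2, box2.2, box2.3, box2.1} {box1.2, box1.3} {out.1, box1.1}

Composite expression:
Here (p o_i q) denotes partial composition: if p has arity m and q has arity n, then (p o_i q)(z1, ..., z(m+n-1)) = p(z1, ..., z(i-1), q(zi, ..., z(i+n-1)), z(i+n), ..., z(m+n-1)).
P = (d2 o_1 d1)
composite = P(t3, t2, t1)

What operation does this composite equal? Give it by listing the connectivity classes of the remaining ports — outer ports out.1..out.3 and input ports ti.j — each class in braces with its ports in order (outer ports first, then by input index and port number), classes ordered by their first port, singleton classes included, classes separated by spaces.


{out.1, t2.1, t3.1, t3.3} {out.2, out.3, t1.1, t1.2, t1.3} {t2.2} {t2.3} {t3.2}

Two ports join when wires chain via d2-identified ports.
after d1, the pattern on (t3, t2) reads {out.1, out.2, t2.1, t3.1} {out.3, t3.3} {t2.2} {t2.3} {t3.2} (out.j = its outer ports)
after d2, the pattern on (t3, t2, t1) reads {out.1, t2.1, t3.1, t3.3} {out.2, out.3, t1.1, t1.2, t1.3} {t2.2} {t2.3} {t3.2} (out.j = its outer ports)


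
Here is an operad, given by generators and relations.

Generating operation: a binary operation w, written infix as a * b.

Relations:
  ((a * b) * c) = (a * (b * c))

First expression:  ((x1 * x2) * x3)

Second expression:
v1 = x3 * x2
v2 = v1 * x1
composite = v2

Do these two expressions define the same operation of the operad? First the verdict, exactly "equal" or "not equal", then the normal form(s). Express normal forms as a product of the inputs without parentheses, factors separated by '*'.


In normal form, the first expression is x1 * x2 * x3
In normal form, the second expression is x3 * x2 * x1
No match — not equal.

not equal; first: x1 * x2 * x3; second: x3 * x2 * x1


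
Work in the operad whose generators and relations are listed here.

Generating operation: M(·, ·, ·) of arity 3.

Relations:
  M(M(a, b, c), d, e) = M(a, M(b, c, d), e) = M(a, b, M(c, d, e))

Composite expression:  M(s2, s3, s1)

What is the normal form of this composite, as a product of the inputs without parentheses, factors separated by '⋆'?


s2 ⋆ s3 ⋆ s1

Every regrouping of M is equal, so read the s-inputs in written order.
M(s2, s3, s1) spells out as s2 ⋆ s3 ⋆ s1


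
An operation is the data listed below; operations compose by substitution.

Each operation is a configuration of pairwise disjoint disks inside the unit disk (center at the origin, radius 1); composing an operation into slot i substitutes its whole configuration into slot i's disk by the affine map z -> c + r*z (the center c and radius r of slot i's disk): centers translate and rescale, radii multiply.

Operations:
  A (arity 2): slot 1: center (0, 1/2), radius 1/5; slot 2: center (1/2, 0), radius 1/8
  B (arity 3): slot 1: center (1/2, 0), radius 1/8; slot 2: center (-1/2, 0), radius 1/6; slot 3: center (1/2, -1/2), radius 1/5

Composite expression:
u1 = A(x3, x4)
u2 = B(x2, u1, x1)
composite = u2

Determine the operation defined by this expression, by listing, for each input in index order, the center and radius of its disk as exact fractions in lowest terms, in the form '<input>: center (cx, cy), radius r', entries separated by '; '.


Follow each x-input down from B: c' goes to c + r*c', radius to r*r'.
input x2: applying the 1 nested substitution gives center (1/2, 0), radius 1/8
input x3: applying the 2 nested substitutions gives center (-1/2, 1/12), radius 1/30
input x4: applying the 2 nested substitutions gives center (-5/12, 0), radius 1/48
input x1: applying the 1 nested substitution gives center (1/2, -1/2), radius 1/5

x1: center (1/2, -1/2), radius 1/5; x2: center (1/2, 0), radius 1/8; x3: center (-1/2, 1/12), radius 1/30; x4: center (-5/12, 0), radius 1/48


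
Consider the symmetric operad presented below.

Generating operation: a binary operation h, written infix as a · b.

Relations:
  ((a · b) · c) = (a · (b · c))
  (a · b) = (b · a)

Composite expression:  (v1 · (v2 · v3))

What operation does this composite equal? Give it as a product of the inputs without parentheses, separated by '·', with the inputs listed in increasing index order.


v1 · v2 · v3

Any arrangement under h is one operation, so sort the v-inputs.
(v2 · v3) unparenthesizes to v2 · v3
(v1 · (v2 · v3)) unparenthesizes to v1 · v2 · v3
the factors in increasing index order: v1 · v2 · v3


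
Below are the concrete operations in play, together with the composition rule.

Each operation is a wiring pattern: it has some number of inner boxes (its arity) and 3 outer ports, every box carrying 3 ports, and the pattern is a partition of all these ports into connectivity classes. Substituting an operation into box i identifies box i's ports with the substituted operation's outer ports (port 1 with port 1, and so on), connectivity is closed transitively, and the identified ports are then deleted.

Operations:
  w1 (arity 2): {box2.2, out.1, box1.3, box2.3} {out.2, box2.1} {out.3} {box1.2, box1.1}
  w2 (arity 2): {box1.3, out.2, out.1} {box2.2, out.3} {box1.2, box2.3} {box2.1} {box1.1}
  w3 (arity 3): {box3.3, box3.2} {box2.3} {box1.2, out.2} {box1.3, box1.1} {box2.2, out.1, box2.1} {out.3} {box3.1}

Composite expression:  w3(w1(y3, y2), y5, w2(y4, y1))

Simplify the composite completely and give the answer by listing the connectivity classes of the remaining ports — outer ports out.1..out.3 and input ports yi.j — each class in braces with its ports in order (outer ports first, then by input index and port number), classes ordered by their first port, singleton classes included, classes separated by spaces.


{out.1, y5.1, y5.2} {out.2, y2.1} {out.3} {y1.1} {y1.2, y4.3} {y1.3, y4.2} {y2.2, y2.3, y3.3} {y3.1, y3.2} {y4.1} {y5.3}

After gluing at w3, chains via deleted ports link the y-ports.
w1 over (y3, y2) gives {out.1, y2.2, y2.3, y3.3} {out.2, y2.1} {out.3} {y3.1, y3.2}, out.j being that stage's outer ports
w2 over (y4, y1) gives {out.1, out.2, y4.3} {out.3, y1.2} {y1.1} {y1.3, y4.2} {y4.1}, out.j being that stage's outer ports
w3 over (y3, y2, y5, y4, y1) gives {out.1, y5.1, y5.2} {out.2, y2.1} {out.3} {y1.1} {y1.2, y4.3} {y1.3, y4.2} {y2.2, y2.3, y3.3} {y3.1, y3.2} {y4.1} {y5.3}, out.j being that stage's outer ports


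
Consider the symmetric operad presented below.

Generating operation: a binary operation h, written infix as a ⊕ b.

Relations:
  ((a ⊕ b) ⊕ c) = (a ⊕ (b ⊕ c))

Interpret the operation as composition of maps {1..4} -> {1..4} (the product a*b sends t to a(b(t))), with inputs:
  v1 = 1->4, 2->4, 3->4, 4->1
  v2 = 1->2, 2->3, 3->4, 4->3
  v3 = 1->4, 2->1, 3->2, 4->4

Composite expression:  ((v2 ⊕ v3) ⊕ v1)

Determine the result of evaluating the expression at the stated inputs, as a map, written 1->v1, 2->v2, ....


1->3, 2->3, 3->3, 4->3

(v2 ⊕ v3) = 1->3, 2->2, 3->3, 4->3
((v2 ⊕ v3) ⊕ v1) = 1->3, 2->3, 3->3, 4->3


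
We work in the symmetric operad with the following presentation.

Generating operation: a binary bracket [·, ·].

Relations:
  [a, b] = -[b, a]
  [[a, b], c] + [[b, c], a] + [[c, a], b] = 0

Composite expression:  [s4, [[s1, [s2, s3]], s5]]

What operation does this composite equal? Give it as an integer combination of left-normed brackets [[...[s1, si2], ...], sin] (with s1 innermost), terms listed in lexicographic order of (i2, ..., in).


Antisymmetry and Jacobi reduce to s1-anchored left-normed brackets.
Composite bracket: [s4, [[s1, [s2, s3]], s5]]
Under [a, b] = ab - ba we get 16 signed associative words (2^4 = 16).
The s1-initial words carry the normal form:
  s1s2s3s5s4 appears with sign -1, giving the term -[[[[s1, s2], s3], s5], s4]
  s1s3s2s5s4 appears with sign +1, giving the term +[[[[s1, s3], s2], s5], s4]

-[[[[s1, s2], s3], s5], s4] + [[[[s1, s3], s2], s5], s4]


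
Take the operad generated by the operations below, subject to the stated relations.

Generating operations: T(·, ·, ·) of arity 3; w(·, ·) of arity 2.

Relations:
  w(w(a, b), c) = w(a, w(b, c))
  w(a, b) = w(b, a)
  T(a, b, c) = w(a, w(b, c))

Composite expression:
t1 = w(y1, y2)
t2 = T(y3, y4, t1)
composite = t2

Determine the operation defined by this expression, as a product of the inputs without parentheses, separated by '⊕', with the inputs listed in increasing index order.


y1 ⊕ y2 ⊕ y3 ⊕ y4

Any arrangement under T is one operation, so sort the y-inputs.
w(y1, y2) flattens to y1 ⊕ y2
T(y3, y4, w(y1, y2)) flattens to y3 ⊕ y4 ⊕ y1 ⊕ y2
putting the inputs in ascending order: y1 ⊕ y2 ⊕ y3 ⊕ y4


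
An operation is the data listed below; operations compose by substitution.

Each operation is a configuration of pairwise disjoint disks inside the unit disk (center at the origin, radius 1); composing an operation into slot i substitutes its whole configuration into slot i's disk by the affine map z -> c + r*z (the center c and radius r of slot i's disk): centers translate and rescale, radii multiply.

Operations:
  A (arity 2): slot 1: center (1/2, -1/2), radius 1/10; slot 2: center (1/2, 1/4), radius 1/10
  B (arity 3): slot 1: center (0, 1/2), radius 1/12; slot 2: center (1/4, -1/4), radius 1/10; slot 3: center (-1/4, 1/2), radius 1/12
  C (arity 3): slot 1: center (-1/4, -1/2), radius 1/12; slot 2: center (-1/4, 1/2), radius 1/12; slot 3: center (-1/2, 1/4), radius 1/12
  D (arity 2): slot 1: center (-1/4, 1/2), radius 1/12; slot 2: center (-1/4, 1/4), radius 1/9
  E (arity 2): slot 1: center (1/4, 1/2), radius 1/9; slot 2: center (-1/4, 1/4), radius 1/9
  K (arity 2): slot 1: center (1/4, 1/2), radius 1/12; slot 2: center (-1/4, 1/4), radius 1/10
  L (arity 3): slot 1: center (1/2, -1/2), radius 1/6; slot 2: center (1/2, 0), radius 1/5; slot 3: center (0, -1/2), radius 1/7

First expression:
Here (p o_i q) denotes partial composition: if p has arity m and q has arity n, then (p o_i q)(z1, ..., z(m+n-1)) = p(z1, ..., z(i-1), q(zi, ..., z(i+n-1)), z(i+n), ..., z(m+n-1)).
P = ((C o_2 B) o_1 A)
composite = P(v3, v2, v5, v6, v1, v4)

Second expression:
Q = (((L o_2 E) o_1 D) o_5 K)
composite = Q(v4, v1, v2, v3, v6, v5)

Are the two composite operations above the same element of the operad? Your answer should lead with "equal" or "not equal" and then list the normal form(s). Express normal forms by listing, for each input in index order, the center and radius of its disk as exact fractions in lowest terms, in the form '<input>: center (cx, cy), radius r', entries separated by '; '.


The first expression reduces to v1: center (-13/48, 13/24), radius 1/144; v2: center (-5/24, -23/48), radius 1/120; v3: center (-5/24, -13/24), radius 1/120; v4: center (-1/2, 1/4), radius 1/12; v5: center (-1/4, 13/24), radius 1/144; v6: center (-11/48, 23/48), radius 1/120
The second expression reduces to v1: center (11/24, -11/24), radius 1/54; v2: center (11/20, 1/10), radius 1/45; v3: center (9/20, 1/20), radius 1/45; v4: center (11/24, -5/12), radius 1/72; v5: center (-1/28, -13/28), radius 1/70; v6: center (1/28, -3/7), radius 1/84
The normal forms differ: not equal.

not equal: they reduce to v1: center (-13/48, 13/24), radius 1/144; v2: center (-5/24, -23/48), radius 1/120; v3: center (-5/24, -13/24), radius 1/120; v4: center (-1/2, 1/4), radius 1/12; v5: center (-1/4, 13/24), radius 1/144; v6: center (-11/48, 23/48), radius 1/120 and v1: center (11/24, -11/24), radius 1/54; v2: center (11/20, 1/10), radius 1/45; v3: center (9/20, 1/20), radius 1/45; v4: center (11/24, -5/12), radius 1/72; v5: center (-1/28, -13/28), radius 1/70; v6: center (1/28, -3/7), radius 1/84


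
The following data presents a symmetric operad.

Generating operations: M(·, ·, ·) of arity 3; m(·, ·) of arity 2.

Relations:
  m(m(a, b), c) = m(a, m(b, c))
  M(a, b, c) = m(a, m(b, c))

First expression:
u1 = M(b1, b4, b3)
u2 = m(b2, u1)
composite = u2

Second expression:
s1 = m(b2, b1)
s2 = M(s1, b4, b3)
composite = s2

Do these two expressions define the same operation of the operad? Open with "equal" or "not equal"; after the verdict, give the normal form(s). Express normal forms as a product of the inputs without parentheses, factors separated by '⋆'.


equal — both sides give b2 ⋆ b1 ⋆ b4 ⋆ b3


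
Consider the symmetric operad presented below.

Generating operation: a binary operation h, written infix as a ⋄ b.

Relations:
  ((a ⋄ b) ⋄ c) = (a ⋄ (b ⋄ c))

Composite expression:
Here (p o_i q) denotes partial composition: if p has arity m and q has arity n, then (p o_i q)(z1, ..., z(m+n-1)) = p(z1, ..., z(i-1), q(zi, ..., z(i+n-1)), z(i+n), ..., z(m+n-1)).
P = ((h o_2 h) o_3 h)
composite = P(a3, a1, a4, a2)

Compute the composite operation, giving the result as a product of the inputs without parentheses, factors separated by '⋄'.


Every regrouping of h is equal, so read the a-inputs in written order.
(a4 ⋄ a2) linearizes to a4 ⋄ a2
(a1 ⋄ (a4 ⋄ a2)) linearizes to a1 ⋄ a4 ⋄ a2
(a3 ⋄ (a1 ⋄ (a4 ⋄ a2))) linearizes to a3 ⋄ a1 ⋄ a4 ⋄ a2

a3 ⋄ a1 ⋄ a4 ⋄ a2


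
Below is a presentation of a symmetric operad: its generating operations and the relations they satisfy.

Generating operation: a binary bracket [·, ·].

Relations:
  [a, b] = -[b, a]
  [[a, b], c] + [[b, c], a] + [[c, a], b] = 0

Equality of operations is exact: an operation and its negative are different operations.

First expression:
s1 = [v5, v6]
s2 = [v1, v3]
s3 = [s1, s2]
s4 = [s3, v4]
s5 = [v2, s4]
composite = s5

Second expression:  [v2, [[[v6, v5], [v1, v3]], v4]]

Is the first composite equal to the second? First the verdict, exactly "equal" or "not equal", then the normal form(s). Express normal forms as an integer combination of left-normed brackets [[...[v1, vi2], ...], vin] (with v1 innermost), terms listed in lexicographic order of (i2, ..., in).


not equal: they reduce to [[[[[v1, v3], v5], v6], v4], v2] - [[[[[v1, v3], v6], v5], v4], v2] and -[[[[[v1, v3], v5], v6], v4], v2] + [[[[[v1, v3], v6], v5], v4], v2]

Normal form of the first expression: [[[[[v1, v3], v5], v6], v4], v2] - [[[[[v1, v3], v6], v5], v4], v2]
Normal form of the second expression: -[[[[[v1, v3], v5], v6], v4], v2] + [[[[[v1, v3], v6], v5], v4], v2]
No match — not equal.


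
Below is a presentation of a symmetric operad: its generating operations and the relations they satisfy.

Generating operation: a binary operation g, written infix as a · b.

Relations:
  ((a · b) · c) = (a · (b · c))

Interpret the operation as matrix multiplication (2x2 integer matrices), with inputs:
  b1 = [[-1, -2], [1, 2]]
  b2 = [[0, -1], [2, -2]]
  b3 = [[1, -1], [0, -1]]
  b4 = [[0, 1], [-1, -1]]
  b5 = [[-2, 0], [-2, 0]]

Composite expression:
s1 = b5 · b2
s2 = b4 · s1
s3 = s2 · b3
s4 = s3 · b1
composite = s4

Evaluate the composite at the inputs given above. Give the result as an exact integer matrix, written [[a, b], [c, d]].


[[-2, -4], [4, 8]]

(b5 · b2) = [[0, 2], [0, 2]]
(b4 · (b5 · b2)) = [[0, 2], [0, -4]]
((b4 · (b5 · b2)) · b3) = [[0, -2], [0, 4]]
(((b4 · (b5 · b2)) · b3) · b1) = [[-2, -4], [4, 8]]


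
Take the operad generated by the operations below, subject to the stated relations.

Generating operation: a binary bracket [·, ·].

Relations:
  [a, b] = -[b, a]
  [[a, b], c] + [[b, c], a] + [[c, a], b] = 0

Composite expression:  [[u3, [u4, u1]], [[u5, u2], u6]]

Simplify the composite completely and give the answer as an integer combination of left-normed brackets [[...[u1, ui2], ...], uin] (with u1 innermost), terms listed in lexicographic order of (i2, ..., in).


-[[[[[u1, u4], u3], u2], u5], u6] + [[[[[u1, u4], u3], u5], u2], u6] + [[[[[u1, u4], u3], u6], u2], u5] - [[[[[u1, u4], u3], u6], u5], u2]


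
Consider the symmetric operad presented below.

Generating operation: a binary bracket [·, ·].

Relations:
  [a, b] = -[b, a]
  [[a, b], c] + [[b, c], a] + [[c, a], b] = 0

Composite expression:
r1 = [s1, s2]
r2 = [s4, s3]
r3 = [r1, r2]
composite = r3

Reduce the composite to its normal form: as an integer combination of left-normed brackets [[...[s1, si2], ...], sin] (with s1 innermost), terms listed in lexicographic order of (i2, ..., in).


Antisymmetry and Jacobi reduce to s1-anchored left-normed brackets.
Composite bracket: [[s1, s2], [s4, s3]]
Applying ab - ba throughout gives 8 signed words (2^3 = 8).
Words beginning with s1 determine it all:
  s1s2s3s4 appears with sign -1, giving the term -[[[s1, s2], s3], s4]
  s1s2s4s3 appears with sign +1, giving the term +[[[s1, s2], s4], s3]

-[[[s1, s2], s3], s4] + [[[s1, s2], s4], s3]


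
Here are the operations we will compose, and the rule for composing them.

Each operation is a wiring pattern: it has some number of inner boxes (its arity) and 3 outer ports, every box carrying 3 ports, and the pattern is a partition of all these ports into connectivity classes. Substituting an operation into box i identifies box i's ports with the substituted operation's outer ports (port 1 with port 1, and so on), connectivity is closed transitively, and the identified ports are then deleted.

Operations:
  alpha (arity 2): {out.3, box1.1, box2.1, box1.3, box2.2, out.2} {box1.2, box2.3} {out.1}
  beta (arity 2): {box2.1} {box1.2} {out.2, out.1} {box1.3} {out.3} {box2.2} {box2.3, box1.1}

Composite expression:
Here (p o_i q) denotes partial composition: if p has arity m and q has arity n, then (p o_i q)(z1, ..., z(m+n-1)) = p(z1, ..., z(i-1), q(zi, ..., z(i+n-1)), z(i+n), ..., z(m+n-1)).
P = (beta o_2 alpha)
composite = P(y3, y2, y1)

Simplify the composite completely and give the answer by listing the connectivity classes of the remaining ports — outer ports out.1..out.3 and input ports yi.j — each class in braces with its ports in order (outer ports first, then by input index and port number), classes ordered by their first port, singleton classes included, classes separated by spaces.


After gluing at beta, chains via deleted ports link the y-ports.
stage alpha: inputs (y2, y1), connectivity {out.1} {out.2, out.3, y1.1, y1.2, y2.1, y2.3} {y1.3, y2.2}, out.j its boundary
stage beta: inputs (y3, y2, y1), connectivity {out.1, out.2} {out.3} {y1.1, y1.2, y2.1, y2.3, y3.1} {y1.3, y2.2} {y3.2} {y3.3}, out.j its boundary

{out.1, out.2} {out.3} {y1.1, y1.2, y2.1, y2.3, y3.1} {y1.3, y2.2} {y3.2} {y3.3}


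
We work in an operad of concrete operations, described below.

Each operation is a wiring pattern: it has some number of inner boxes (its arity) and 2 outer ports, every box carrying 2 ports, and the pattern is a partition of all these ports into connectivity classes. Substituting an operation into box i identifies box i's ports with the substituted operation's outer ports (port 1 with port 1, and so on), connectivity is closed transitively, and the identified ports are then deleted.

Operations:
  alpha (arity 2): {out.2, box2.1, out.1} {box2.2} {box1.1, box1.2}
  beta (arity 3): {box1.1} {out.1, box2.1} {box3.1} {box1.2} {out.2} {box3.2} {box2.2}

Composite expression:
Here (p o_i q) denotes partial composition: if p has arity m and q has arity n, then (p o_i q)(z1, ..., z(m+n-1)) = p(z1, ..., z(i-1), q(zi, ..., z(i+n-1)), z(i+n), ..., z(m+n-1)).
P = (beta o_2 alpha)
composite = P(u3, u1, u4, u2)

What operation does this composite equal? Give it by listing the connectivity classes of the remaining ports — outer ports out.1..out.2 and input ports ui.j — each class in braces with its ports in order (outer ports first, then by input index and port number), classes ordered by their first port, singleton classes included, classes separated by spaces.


{out.1, u4.1} {out.2} {u1.1, u1.2} {u2.1} {u2.2} {u3.1} {u3.2} {u4.2}


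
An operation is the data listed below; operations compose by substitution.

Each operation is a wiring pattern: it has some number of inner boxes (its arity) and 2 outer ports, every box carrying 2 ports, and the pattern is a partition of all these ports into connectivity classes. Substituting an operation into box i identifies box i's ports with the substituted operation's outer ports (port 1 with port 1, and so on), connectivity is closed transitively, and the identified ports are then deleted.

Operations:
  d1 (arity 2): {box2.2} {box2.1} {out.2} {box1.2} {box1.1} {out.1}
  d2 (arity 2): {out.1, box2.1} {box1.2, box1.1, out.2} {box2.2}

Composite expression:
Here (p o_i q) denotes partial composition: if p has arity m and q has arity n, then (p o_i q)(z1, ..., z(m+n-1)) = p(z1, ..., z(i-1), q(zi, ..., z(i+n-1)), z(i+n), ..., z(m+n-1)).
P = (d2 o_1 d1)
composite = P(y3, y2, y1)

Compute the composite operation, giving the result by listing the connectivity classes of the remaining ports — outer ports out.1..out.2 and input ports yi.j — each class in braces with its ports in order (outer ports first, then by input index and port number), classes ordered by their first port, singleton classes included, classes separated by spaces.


{out.1, y1.1} {out.2} {y1.2} {y2.1} {y2.2} {y3.1} {y3.2}

Treat the ports identified at d2 as solder joints: merge, then drop.
through d1, on inputs (y3, y2): {out.1} {out.2} {y2.1} {y2.2} {y3.1} {y3.2} (out.j = stage outer ports)
through d2, on inputs (y3, y2, y1): {out.1, y1.1} {out.2} {y1.2} {y2.1} {y2.2} {y3.1} {y3.2} (out.j = stage outer ports)


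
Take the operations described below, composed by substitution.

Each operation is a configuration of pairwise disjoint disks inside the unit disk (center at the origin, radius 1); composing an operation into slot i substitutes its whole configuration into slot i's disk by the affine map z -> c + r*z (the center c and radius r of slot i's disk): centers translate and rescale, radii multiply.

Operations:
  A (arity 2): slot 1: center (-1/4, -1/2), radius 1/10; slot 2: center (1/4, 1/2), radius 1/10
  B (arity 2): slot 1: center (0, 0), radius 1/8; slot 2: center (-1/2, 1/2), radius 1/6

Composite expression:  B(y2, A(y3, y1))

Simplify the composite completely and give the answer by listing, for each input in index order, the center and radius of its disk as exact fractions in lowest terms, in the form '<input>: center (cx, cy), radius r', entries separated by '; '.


Nesting under B composes maps z -> c + r*z down each y-path.
tracing y2 down its 1-map path: center (0, 0), radius 1/8
tracing y3 down its 2-map path: center (-13/24, 5/12), radius 1/60
tracing y1 down its 2-map path: center (-11/24, 7/12), radius 1/60

y1: center (-11/24, 7/12), radius 1/60; y2: center (0, 0), radius 1/8; y3: center (-13/24, 5/12), radius 1/60


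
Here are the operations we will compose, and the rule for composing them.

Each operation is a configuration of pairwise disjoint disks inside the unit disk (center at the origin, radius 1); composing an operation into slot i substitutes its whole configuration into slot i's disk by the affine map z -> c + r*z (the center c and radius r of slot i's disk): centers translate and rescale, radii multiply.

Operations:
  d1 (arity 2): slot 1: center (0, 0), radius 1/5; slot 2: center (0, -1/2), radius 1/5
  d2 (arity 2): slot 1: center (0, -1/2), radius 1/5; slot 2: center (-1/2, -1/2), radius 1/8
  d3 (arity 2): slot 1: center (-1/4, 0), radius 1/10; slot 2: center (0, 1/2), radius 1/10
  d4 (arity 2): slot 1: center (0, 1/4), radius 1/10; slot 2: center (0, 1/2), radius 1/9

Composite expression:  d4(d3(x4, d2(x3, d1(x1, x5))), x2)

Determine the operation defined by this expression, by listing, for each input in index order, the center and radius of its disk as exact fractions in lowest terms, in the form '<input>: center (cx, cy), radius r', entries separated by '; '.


Affine substitution under d4: radii multiply and x-centers shift.
for x4, the 2-step affine chain lands on center (-1/40, 1/4), radius 1/100
for x3, the 3-step affine chain lands on center (0, 59/200), radius 1/500
for x1, the 4-step affine chain lands on center (-1/200, 59/200), radius 1/4000
for x5, the 4-step affine chain lands on center (-1/200, 471/1600), radius 1/4000
for x2, the 1-step affine chain lands on center (0, 1/2), radius 1/9

x1: center (-1/200, 59/200), radius 1/4000; x2: center (0, 1/2), radius 1/9; x3: center (0, 59/200), radius 1/500; x4: center (-1/40, 1/4), radius 1/100; x5: center (-1/200, 471/1600), radius 1/4000
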